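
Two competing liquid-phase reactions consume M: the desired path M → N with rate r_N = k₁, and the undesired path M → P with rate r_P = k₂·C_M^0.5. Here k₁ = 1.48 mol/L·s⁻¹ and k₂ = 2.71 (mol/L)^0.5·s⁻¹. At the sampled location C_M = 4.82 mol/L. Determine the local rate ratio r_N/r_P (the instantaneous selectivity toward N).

S_{N/P} = r_N/r_P = (k₁)/(k₂·C_M^0.5) = (k₁/k₂)·C_M^-0.5.
= (1.48) / (2.71×4.820^0.5) = 1.480/5.950 = 0.249.
The undesired path is higher order in M, so low C_M (CSTR or dilute feed) favours N.

0.249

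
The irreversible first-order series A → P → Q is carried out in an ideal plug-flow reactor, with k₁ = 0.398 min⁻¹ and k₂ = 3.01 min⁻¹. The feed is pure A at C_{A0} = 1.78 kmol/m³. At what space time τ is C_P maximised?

0.775 min

For first-order series the maximum of C_P occurs at τ_opt = ln(k₂/k₁)/(k₂−k₁).
= ln(3.01/0.398)/(3.01−0.398) = ln(7.563)/2.612 = 2.023/2.612 = 0.775 min.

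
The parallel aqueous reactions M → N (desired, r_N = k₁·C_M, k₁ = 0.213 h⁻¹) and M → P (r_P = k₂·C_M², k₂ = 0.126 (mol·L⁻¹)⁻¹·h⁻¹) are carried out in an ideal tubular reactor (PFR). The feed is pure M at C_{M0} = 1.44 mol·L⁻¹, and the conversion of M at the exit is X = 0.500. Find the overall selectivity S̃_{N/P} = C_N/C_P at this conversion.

1.59

C_M = C_{M0}(1−X) = 0.7200 mol·L⁻¹.
Along a PFR/batch, dC_N/dC_M = −r_N/(r_N+r_P) = −k₁/(k₁+k₂·C_M).
Integrating from C_{M0} to C_M: C_N = (0.213/0.126)·ln[(0.213+0.126·1.44)/(0.213+0.126·0.720)] = 1.690·ln(0.3944/0.3037) = 0.4418 mol·L⁻¹.
C_P = (C_{M0}−C_M)−C_N = 0.2782 mol·L⁻¹; S̃_{N/P} = 0.4418/0.2782 = 1.59.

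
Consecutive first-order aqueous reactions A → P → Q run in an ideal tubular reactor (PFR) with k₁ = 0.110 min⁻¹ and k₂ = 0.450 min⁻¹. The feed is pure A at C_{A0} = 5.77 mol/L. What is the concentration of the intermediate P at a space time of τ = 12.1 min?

For first-order series with pure A initially, C_P(τ) = k₁C_{A0}/(k₂−k₁)·(e^(−k₁τ) − e^(−k₂τ)).
e^(−k₁τ) = e^(−0.110×12.1) = e^(−1.331) = 0.2642; e^(−k₂τ) = e^(−5.445) = 0.004318.
C_P = 0.110×5.77/(0.450−0.110) × (0.2642−0.004318) = 1.867×0.2599 = 0.4852 mol/L.

0.485 mol/L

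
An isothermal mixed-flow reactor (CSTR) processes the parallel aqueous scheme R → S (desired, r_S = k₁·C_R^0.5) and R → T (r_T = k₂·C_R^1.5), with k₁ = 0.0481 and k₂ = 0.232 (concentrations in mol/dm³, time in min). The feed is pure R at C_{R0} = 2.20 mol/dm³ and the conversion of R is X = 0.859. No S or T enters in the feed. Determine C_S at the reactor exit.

0.757 mol/dm³

Exit C_R = C_{R0}(1−X) = 2.20×0.141 = 0.3102 mol/dm³.
A CSTR operates uniformly at the exit composition, giving r_S = 0.02679 and r_T = 0.04008 (each k·C_R^n at C_R = 0.3102).
Fraction of consumed R going to S: r_S/(r_S+r_T) = 0.4006.
C_S = 0.4006·C_{R0}·X = 0.4006×2.20×0.859 = 0.757 mol/dm³.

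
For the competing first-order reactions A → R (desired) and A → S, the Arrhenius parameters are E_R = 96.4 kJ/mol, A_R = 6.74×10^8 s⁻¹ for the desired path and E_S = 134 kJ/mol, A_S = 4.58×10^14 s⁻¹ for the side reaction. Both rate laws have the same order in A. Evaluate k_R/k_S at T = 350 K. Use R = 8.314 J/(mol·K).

With equal orders, S_{R/S} = k_R/k_S = (A_R/A_S)·exp[(E_S−E_R)/(RT)].
(E_S−E_R)/(RT) = (134−96.4)×10³/(8.314×350) = 37600/2910 = 12.92.
k_R/k_S = (6.74×10^8/4.58×10^14)·exp(12.92) = 1.472×10^-6 × 4.090×10^5 = 0.602.

0.602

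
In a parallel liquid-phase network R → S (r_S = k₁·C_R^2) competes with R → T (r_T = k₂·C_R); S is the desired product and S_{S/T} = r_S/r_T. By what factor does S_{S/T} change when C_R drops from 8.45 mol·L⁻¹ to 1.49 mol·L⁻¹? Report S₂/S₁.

0.176

S_{S/T} = (k₁/k₂)·C_R, so S₂/S₁ = (C_{R,2}/C_{R,1}).
= 1.49/8.45 = 0.176.
Selectivity toward S falls as C_R falls — high-concentration operation is favoured.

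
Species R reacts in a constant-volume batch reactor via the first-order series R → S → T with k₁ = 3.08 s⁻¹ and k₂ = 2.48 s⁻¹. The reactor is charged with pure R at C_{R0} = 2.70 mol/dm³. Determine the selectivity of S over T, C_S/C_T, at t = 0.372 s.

For first-order series with pure R initially, C_S(t) = k₁C_{R0}/(k₂−k₁)·(e^(−k₁t) − e^(−k₂t)).
e^(−k₁t) = e^(−3.08×0.372) = e^(−1.146) = 0.3180; e^(−k₂t) = e^(−0.9226) = 0.3975.
C_S = 3.08×2.70/(2.48−3.08) × (0.3180−0.3975) = (-13.86)×(-0.07952) = 1.102 mol/dm³.
C_R = C_{R0}e^(−k₁t) = 0.8586 mol/dm³, so C_T = C_{R0}−C_R−C_S = 0.7393 mol/dm³; C_S/C_T = 1.49.

1.49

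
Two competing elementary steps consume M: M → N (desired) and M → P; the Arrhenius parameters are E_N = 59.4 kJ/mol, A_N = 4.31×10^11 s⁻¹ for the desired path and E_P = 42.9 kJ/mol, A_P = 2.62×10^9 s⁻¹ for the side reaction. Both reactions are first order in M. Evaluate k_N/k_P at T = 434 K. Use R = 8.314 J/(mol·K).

1.70

k_N/k_P = (A_N/A_P)·exp[−(E_N−E_P)/(RT)] = (A_N/A_P)·exp[(E_P−E_N)/(RT)].
(E_P−E_N)/(RT) = (42.9−59.4)×10³/(8.314×434) = -16500/3608 = -4.573.
k_N/k_P = (4.31×10^11/2.62×10^9)·exp(-4.573) = 164.5 × 0.01033 = 1.70.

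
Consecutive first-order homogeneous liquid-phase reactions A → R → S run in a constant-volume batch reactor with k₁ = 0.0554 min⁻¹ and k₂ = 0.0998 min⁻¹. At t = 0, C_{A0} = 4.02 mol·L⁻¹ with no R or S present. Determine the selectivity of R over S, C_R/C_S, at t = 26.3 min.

For first-order series with pure A initially, C_R(t) = k₁C_{A0}/(k₂−k₁)·(e^(−k₁t) − e^(−k₂t)).
e^(−k₁t) = e^(−0.0554×26.3) = e^(−1.457) = 0.2329; e^(−k₂t) = e^(−2.625) = 0.07246.
C_R = 0.0554×4.02/(0.0998−0.0554) × (0.2329−0.07246) = 5.016×0.1605 = 0.8049 mol·L⁻¹.
C_A = C_{A0}e^(−k₁t) = 0.9364 mol·L⁻¹, so C_S = C_{A0}−C_A−C_R = 2.279 mol·L⁻¹; C_R/C_S = 0.353.

0.353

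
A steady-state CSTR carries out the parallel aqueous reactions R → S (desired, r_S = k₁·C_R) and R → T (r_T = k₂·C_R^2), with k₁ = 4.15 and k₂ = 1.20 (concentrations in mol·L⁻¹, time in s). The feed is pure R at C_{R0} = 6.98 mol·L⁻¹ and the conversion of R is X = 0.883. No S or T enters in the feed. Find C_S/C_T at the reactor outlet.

Exit C_R = C_{R0}(1−X) = 6.98×0.117 = 0.8167 mol·L⁻¹.
In a CSTR the entire volume is at exit conditions, so r_S = 4.15×0.8167 = 3.389 and r_T = 1.20×0.8167^2 = 0.8003.
Overall selectivity = C_S/C_T = r_Sτ/(r_Tτ) = r_S/r_T = 4.23.

4.23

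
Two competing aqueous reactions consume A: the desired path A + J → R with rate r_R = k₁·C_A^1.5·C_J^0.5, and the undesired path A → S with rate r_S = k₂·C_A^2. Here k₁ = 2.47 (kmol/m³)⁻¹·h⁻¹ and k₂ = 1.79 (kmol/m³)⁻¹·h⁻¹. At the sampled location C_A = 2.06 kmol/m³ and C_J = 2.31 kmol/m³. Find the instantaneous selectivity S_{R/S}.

1.46

S_{R/S} = r_R/r_S = (k₁·C_A^1.5·C_J^0.5)/(k₂·C_A^2) = (k₁/k₂)·C_A^-0.5·C_J^0.5.
= (2.47×2.060^1.5×2.310^0.5) / (1.79×2.060^2) = 11.10/7.596 = 1.46.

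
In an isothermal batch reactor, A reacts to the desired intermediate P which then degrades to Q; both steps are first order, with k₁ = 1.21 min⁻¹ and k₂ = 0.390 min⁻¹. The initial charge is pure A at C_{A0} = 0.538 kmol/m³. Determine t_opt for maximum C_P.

1.38 min

The intermediate peaks when r₁ = r₂, i.e. k₁e^(−k₁t) = k₂e^(−k₂t), giving t_opt = ln(k₂/k₁)/(k₂−k₁).
= ln(0.390/1.21)/(0.390−1.21) = ln(0.3223)/-0.8200 = -1.132/-0.8200 = 1.38 min.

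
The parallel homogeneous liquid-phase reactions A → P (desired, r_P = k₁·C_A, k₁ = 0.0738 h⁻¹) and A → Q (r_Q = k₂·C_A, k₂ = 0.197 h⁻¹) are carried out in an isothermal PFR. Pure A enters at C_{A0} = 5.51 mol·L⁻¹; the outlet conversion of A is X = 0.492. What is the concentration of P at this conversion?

0.739 mol·L⁻¹

C_A = C_{A0}(1−X) = 2.799 mol·L⁻¹.
Both paths are first order in A, so the instantaneous fraction to P is constant: dC_P/d(−C_A) = k₁/(k₁+k₂) = 0.2725.
C_P = 0.2725·(C_{A0}−C_A) = 0.2725×2.711 = 0.739 mol·L⁻¹.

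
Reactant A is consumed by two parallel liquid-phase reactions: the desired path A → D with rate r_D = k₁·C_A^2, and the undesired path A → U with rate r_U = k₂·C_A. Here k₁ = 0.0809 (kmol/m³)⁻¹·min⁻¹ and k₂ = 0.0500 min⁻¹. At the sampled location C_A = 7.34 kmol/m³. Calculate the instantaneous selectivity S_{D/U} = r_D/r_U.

11.9

S_{D/U} = r_D/r_U = (k₁·C_A^2)/(k₂·C_A) = (k₁/k₂)·C_A.
= (0.0809×7.340^2) / (0.0500×7.340) = 4.359/0.3670 = 11.9.
Since the desired path is higher order in A, keeping C_A high (PFR or concentrated feed) favours D.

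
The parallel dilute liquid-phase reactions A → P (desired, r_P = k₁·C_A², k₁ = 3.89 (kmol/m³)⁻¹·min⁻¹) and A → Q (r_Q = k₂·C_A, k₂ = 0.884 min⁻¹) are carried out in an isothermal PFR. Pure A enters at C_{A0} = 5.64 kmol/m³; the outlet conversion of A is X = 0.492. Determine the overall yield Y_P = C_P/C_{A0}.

0.466

C_A = C_{A0}(1−X) = 2.865 kmol/m³.
Along a PFR/batch, dC_Q/dC_A = −r_Q/(r_P+r_Q) = −k₂/(k₂+k₁·C_A).
Integrating from C_{A0} to C_A: C_Q = (0.884/3.89)·ln[(0.884+3.89·5.64)/(0.884+3.89·2.87)] = 0.2272·ln(22.82/12.03) = 0.1455 kmol/m³.
Then C_P = (C_{A0}−C_A) − C_Q = 2.775 − 0.1455 = 2.629 kmol/m³.
Y_P = C_P/C_{A0} = 2.629/5.64 = 0.466.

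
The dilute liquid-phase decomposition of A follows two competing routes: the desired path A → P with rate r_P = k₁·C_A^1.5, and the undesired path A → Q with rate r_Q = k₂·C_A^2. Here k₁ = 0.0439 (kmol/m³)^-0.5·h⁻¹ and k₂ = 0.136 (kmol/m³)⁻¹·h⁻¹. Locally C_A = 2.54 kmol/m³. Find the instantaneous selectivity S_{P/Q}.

S_{P/Q} = r_P/r_Q = (k₁·C_A^1.5)/(k₂·C_A^2) = (k₁/k₂)·C_A^-0.5.
= (0.0439×2.540^1.5) / (0.136×2.540^2) = 0.1777/0.8774 = 0.203.

0.203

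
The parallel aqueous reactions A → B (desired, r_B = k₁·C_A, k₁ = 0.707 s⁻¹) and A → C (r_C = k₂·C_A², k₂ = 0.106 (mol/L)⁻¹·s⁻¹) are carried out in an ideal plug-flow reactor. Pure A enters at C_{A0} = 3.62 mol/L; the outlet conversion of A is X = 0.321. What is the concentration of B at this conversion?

C_A = C_{A0}(1−X) = 2.458 mol/L.
Along a PFR/batch, dC_B/dC_A = −r_B/(r_B+r_C) = −k₁/(k₁+k₂·C_A).
Integrating from C_{A0} to C_A: C_B = (0.707/0.106)·ln[(0.707+0.106·3.62)/(0.707+0.106·2.46)] = 6.670·ln(1.091/0.9675) = 0.7992 mol/L.

0.799 mol/L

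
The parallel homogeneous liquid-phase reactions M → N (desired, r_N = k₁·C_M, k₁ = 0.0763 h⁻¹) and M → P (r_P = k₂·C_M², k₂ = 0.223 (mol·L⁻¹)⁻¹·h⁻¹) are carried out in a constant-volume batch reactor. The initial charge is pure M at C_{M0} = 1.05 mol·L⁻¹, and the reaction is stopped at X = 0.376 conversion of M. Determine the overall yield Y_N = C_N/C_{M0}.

C_M = C_{M0}(1−X) = 0.6552 mol·L⁻¹.
Along a PFR/batch, dC_N/dC_M = −r_N/(r_N+r_P) = −k₁/(k₁+k₂·C_M).
Integrating from C_{M0} to C_M: C_N = (0.0763/0.223)·ln[(0.0763+0.223·1.05)/(0.0763+0.223·0.655)] = 0.3422·ln(0.3105/0.2224) = 0.1141 mol·L⁻¹.
Y_N = C_N/C_{M0} = 0.1141/1.05 = 0.109.

0.109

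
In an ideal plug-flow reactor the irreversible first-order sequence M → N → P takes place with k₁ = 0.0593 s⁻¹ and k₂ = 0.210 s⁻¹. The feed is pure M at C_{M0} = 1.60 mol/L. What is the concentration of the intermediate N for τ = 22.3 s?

The intermediate concentration in a first-order A→B→C sequence is C_N = k₁C_{M0}(e^(−k₁τ) − e^(−k₂τ))/(k₂−k₁).
e^(−k₁τ) = e^(−0.0593×22.3) = e^(−1.322) = 0.2665; e^(−k₂τ) = e^(−4.683) = 0.009251.
C_N = 0.0593×1.60/(0.210−0.0593) × (0.2665−0.009251) = 0.6296×0.2572 = 0.1620 mol/L.

0.162 mol/L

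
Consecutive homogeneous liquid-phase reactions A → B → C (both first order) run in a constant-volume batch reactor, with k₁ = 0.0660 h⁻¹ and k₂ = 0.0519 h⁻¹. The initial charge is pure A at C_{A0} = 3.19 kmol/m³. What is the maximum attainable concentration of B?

1.32 kmol/m³

For a first-order series the maximum intermediate yield is C_{B,max}/C_{A0} = (k₁/k₂)^[k₂/(k₂−k₁)].
= (0.0660/0.0519)^(0.0519/(0.0519−0.0660)) = (1.272)^(-3.681) = 0.4129.
C_{B,max} = 0.4129×3.19 = 1.32 kmol/m³.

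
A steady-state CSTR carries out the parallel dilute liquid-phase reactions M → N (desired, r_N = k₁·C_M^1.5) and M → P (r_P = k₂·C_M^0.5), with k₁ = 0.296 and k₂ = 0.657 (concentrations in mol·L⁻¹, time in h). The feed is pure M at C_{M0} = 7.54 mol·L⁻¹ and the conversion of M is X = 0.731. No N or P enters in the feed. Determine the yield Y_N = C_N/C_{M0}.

0.349

Exit C_M = C_{M0}(1−X) = 7.54×0.269 = 2.028 mol·L⁻¹.
In a CSTR the entire volume is at exit conditions, so r_N = 0.296×2.028^1.5 = 0.8550 and r_P = 0.657×2.028^0.5 = 0.9357.
Fraction of consumed M going to N: r_N/(r_N+r_P) = 0.4775.
C_N = 0.4775·C_{M0}·X = 0.4775×7.54×0.731 = 2.63 mol·L⁻¹; Y_N = C_N/C_{M0} = 0.349.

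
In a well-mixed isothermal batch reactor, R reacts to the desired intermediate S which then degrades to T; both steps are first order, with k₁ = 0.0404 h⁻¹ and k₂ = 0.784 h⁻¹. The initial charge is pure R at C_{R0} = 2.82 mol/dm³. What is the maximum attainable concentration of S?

0.124 mol/dm³

Evaluating C_S at t_opt = ln(k₂/k₁)/(k₂−k₁) gives C_{S,max}/C_{R0} = (k₁/k₂)^[k₂/(k₂−k₁)].
= (0.0404/0.784)^(0.784/(0.784−0.0404)) = (0.05153)^(1.054) = 0.04386.
C_{S,max} = 0.04386×2.82 = 0.124 mol/dm³.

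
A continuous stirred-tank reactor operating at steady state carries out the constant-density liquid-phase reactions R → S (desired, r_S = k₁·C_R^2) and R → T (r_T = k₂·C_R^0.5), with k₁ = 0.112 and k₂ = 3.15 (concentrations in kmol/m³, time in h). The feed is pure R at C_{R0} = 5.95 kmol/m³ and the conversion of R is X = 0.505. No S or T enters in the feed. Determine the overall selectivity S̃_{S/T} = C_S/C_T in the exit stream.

Exit C_R = C_{R0}(1−X) = 5.95×0.495 = 2.945 kmol/m³.
A CSTR operates uniformly at the exit composition, giving r_S = 0.9715 and r_T = 5.406 (each k·C_R^n at C_R = 2.945).
Overall selectivity = C_S/C_T = r_Sτ/(r_Tτ) = r_S/r_T = 0.180.

0.180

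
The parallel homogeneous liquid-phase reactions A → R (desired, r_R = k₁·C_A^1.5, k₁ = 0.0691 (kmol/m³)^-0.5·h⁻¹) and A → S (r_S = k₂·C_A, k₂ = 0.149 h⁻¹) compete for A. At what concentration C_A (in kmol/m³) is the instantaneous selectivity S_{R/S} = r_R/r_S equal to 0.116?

S_{R/S} = (k₁/k₂)·C_A^0.5 ⇒ C_A = (S·k₂/k₁)^(2).
= (0.116×0.149/0.0691)^(2) = (0.2501)^(2) = 0.0626 kmol/m³.

0.0626 kmol/m³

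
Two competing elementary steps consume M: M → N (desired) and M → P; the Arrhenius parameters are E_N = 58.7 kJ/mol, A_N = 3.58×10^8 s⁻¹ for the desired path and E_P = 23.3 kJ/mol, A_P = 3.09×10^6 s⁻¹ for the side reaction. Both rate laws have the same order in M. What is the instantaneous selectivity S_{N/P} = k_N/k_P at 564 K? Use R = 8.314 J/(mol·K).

0.0610

Since both paths have the same order in M, the concentration cancels and S_{N/P} = k_N/k_P = (A_N/A_P)·exp[(E_P−E_N)/(RT)].
(E_P−E_N)/(RT) = (23.3−58.7)×10³/(8.314×564) = -35400/4689 = -7.549.
k_N/k_P = (3.58×10^8/3.09×10^6)·exp(-7.549) = 115.9 × 5.264×10^-4 = 0.0610.
Since E_N > E_P, raising the temperature improves selectivity toward N.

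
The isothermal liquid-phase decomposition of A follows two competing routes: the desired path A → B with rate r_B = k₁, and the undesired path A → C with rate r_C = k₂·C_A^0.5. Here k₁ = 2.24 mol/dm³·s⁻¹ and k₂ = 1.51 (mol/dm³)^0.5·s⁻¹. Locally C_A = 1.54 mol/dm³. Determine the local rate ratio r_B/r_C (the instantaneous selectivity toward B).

1.20

S_{B/C} = r_B/r_C = (k₁)/(k₂·C_A^0.5) = (k₁/k₂)·C_A^-0.5.
= (2.24) / (1.51×1.540^0.5) = 2.240/1.874 = 1.20.
The undesired path is higher order in A, so low C_A (CSTR or dilute feed) favours B.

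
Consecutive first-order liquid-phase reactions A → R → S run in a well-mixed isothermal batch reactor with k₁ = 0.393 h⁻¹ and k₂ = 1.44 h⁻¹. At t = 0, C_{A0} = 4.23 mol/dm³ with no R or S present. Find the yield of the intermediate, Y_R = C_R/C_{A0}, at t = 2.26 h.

0.140

The intermediate concentration in a first-order A→B→C sequence is C_R = k₁C_{A0}(e^(−k₁t) − e^(−k₂t))/(k₂−k₁).
e^(−k₁t) = e^(−0.393×2.26) = e^(−0.8882) = 0.4114; e^(−k₂t) = e^(−3.254) = 0.03860.
C_R = 0.393×4.23/(1.44−0.393) × (0.4114−0.03860) = 1.588×0.3728 = 0.5919 mol/dm³.
Y_R = C_R/C_{A0} = 0.5919/4.23 = 0.140.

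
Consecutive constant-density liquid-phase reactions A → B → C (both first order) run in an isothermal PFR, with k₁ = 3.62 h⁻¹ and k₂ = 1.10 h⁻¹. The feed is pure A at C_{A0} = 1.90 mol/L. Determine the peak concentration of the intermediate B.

1.13 mol/L

For a first-order series the maximum intermediate yield is C_{B,max}/C_{A0} = (k₁/k₂)^[k₂/(k₂−k₁)].
= (3.62/1.10)^(1.10/(1.10−3.62)) = (3.291)^(-0.4365) = 0.5945.
C_{B,max} = 0.5945×1.90 = 1.13 mol/L.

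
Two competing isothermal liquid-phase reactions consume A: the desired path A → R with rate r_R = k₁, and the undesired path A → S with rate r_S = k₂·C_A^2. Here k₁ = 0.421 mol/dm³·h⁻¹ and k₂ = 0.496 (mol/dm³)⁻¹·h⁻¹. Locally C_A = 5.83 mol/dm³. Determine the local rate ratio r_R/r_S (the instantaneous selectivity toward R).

0.0250

S_{R/S} = r_R/r_S = (k₁)/(k₂·C_A^2) = (k₁/k₂)·C_A^-2.
= (0.421) / (0.496×5.830^2) = 0.4210/16.86 = 0.0250.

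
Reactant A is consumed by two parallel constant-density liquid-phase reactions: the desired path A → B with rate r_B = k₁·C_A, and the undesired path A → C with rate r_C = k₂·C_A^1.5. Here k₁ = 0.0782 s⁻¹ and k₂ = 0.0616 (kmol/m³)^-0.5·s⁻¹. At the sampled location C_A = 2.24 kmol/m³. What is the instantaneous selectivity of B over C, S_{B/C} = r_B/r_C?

0.848

S_{B/C} = r_B/r_C = (k₁·C_A)/(k₂·C_A^1.5) = (k₁/k₂)·C_A^-0.5.
= (0.0782×2.240) / (0.0616×2.240^1.5) = 0.1752/0.2065 = 0.848.
The undesired path is higher order in A, so low C_A (CSTR or dilute feed) favours B.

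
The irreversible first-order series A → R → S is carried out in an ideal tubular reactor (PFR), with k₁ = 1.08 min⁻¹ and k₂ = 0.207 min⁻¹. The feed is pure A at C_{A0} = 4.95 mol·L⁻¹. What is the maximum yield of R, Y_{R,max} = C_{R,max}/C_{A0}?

0.676

Evaluating C_R at τ_opt = ln(k₂/k₁)/(k₂−k₁) gives C_{R,max}/C_{A0} = (k₁/k₂)^[k₂/(k₂−k₁)].
= (1.08/0.207)^(0.207/(0.207−1.08)) = (5.217)^(-0.2371) = 0.6759.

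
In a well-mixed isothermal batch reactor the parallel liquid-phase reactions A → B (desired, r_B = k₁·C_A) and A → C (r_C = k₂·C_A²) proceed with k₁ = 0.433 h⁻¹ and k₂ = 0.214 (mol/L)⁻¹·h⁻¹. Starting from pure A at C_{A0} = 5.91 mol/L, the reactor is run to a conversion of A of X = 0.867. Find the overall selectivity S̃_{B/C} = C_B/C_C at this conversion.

0.695

C_A = C_{A0}(1−X) = 0.7860 mol/L.
Along a PFR/batch, dC_B/dC_A = −r_B/(r_B+r_C) = −k₁/(k₁+k₂·C_A).
Integrating from C_{A0} to C_A: C_B = (0.433/0.214)·ln[(0.433+0.214·5.91)/(0.433+0.214·0.786)] = 2.023·ln(1.698/0.6012) = 2.100 mol/L.
C_C = (C_{A0}−C_A)−C_B = 3.023 mol/L; S̃_{B/C} = 2.100/3.023 = 0.695.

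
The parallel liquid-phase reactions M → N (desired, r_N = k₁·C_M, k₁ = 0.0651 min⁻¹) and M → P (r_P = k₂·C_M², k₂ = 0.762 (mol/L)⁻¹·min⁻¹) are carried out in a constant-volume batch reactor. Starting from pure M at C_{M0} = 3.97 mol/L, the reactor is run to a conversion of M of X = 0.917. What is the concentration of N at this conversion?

C_M = C_{M0}(1−X) = 0.3295 mol/L.
Along a PFR/batch, dC_N/dC_M = −r_N/(r_N+r_P) = −k₁/(k₁+k₂·C_M).
Integrating from C_{M0} to C_M: C_N = (0.0651/0.762)·ln[(0.0651+0.762·3.97)/(0.0651+0.762·0.330)] = 0.08543·ln(3.090/0.3162) = 0.1948 mol/L.

0.195 mol/L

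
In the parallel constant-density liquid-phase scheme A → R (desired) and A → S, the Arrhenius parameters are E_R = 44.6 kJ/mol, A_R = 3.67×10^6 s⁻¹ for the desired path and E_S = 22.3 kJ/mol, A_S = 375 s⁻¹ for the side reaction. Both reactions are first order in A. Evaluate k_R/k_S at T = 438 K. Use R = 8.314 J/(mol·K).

21.4

k_R/k_S = (A_R/A_S)·exp[−(E_R−E_S)/(RT)] = (A_R/A_S)·exp[(E_S−E_R)/(RT)].
(E_S−E_R)/(RT) = (22.3−44.6)×10³/(8.314×438) = -22300/3642 = -6.124.
k_R/k_S = (3.67×10^6/375)·exp(-6.124) = 9787 × 0.002190 = 21.4.
Since E_R > E_S, raising the temperature improves selectivity toward R.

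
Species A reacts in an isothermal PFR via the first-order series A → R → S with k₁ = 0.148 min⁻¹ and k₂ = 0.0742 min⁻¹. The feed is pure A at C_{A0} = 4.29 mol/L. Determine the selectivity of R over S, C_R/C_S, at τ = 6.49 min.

Solving the coupled first-order balances gives C_R(τ) = [k₁/(k₂−k₁)]·C_{A0}·(e^(−k₁τ) − e^(−k₂τ)).
e^(−k₁τ) = e^(−0.148×6.49) = e^(−0.9605) = 0.3827; e^(−k₂τ) = e^(−0.4816) = 0.6178.
C_R = 0.148×4.29/(0.0742−0.148) × (0.3827−0.6178) = (-8.603)×(-0.2351) = 2.023 mol/L.
C_A = C_{A0}e^(−k₁τ) = 1.642 mol/L, so C_S = C_{A0}−C_A−C_R = 0.6254 mol/L; C_R/C_S = 3.23.

3.23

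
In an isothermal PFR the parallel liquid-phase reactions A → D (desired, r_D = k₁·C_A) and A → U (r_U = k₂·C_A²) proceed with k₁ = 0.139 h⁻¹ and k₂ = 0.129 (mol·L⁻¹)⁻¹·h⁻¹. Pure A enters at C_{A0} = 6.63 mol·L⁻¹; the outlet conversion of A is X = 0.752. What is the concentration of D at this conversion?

C_A = C_{A0}(1−X) = 1.644 mol·L⁻¹.
Along a PFR/batch, dC_D/dC_A = −r_D/(r_D+r_U) = −k₁/(k₁+k₂·C_A).
Integrating from C_{A0} to C_A: C_D = (0.139/0.129)·ln[(0.139+0.129·6.63)/(0.139+0.129·1.64)] = 1.078·ln(0.9943/0.3511) = 1.122 mol·L⁻¹.

1.12 mol·L⁻¹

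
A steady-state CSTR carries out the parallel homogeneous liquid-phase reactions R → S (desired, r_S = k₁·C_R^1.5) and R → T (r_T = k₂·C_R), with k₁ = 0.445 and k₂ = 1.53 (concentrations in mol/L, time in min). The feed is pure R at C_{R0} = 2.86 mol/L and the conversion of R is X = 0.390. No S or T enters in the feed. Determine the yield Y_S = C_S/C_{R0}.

Exit C_R = C_{R0}(1−X) = 2.86×0.610 = 1.745 mol/L.
Rates in a CSTR are evaluated at the outlet concentration: r_S = 0.445×1.745^1.5 = 1.025, r_T = 1.53×1.745 = 2.669.
Fraction of consumed R going to S: r_S/(r_S+r_T) = 0.2775.
C_S = 0.2775·C_{R0}·X = 0.2775×2.86×0.390 = 0.310 mol/L; Y_S = C_S/C_{R0} = 0.108.

0.108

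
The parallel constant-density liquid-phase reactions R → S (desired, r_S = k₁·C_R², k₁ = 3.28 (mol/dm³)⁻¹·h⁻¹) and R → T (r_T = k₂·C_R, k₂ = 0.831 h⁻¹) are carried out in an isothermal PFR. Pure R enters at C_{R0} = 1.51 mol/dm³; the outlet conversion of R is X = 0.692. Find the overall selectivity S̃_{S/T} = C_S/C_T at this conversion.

C_R = C_{R0}(1−X) = 0.4651 mol/dm³.
Along a PFR/batch, dC_T/dC_R = −r_T/(r_S+r_T) = −k₂/(k₂+k₁·C_R).
Integrating from C_{R0} to C_R: C_T = (0.831/3.28)·ln[(0.831+3.28·1.51)/(0.831+3.28·0.465)] = 0.2534·ln(5.784/2.356) = 0.2275 mol/dm³.
Then C_S = (C_{R0}−C_R) − C_T = 1.045 − 0.2275 = 0.8174 mol/dm³.
S̃_{S/T} = C_S/C_T = 0.8174/0.2275 = 3.59.

3.59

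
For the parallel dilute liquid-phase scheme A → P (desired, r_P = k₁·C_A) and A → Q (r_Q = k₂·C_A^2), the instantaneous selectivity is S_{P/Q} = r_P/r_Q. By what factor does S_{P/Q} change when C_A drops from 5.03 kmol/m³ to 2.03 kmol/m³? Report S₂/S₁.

2.48

S_{P/Q} = (k₁/k₂)·C_A⁻¹, so S₂/S₁ = (C_{A,2}/C_{A,1})⁻¹.
= 5.03/2.03 = 2.48.
Selectivity toward P rises as C_A falls — low-concentration operation is favoured.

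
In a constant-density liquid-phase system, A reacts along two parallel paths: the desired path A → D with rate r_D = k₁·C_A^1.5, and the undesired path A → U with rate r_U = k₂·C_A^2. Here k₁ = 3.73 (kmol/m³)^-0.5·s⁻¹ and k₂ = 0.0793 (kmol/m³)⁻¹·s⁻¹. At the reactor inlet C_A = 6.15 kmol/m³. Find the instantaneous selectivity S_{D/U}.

19.0

S_{D/U} = r_D/r_U = (k₁·C_A^1.5)/(k₂·C_A^2) = (k₁/k₂)·C_A^-0.5.
= (3.73×6.150^1.5) / (0.0793×6.150^2) = 56.89/2.999 = 19.0.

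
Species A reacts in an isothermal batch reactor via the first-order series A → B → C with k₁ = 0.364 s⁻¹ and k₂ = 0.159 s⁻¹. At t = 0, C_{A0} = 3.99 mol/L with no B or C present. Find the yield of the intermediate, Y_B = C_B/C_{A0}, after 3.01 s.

For first-order series with pure A initially, C_B(t) = k₁C_{A0}/(k₂−k₁)·(e^(−k₁t) − e^(−k₂t)).
e^(−k₁t) = e^(−0.364×3.01) = e^(−1.096) = 0.3343; e^(−k₂t) = e^(−0.4786) = 0.6197.
C_B = 0.364×3.99/(0.159−0.364) × (0.3343−0.6197) = (-7.085)×(-0.2853) = 2.021 mol/L.
Y_B = C_B/C_{A0} = 2.021/3.99 = 0.507.

0.507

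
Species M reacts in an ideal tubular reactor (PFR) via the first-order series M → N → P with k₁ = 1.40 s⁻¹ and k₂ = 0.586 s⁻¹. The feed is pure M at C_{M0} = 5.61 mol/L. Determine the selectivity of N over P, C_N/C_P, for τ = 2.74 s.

0.460

For first-order series with pure M initially, C_N(τ) = k₁C_{M0}/(k₂−k₁)·(e^(−k₁τ) − e^(−k₂τ)).
e^(−k₁τ) = e^(−1.40×2.74) = e^(−3.836) = 0.02158; e^(−k₂τ) = e^(−1.606) = 0.2008.
C_N = 1.40×5.61/(0.586−1.40) × (0.02158−0.2008) = (-9.649)×(-0.1792) = 1.729 mol/L.
C_M = C_{M0}e^(−k₁τ) = 0.1211 mol/L, so C_P = C_{M0}−C_M−C_N = 3.760 mol/L; C_N/C_P = 0.460.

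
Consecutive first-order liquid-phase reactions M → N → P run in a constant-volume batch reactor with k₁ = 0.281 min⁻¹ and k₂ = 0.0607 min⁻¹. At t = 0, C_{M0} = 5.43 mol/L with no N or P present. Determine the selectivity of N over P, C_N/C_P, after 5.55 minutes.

4.37

The intermediate concentration in a first-order A→B→C sequence is C_N = k₁C_{M0}(e^(−k₁t) − e^(−k₂t))/(k₂−k₁).
e^(−k₁t) = e^(−0.281×5.55) = e^(−1.560) = 0.2102; e^(−k₂t) = e^(−0.3369) = 0.7140.
C_N = 0.281×5.43/(0.0607−0.281) × (0.2102−0.7140) = (-6.926)×(-0.5038) = 3.489 mol/L.
C_M = C_{M0}e^(−k₁t) = 1.142 mol/L, so C_P = C_{M0}−C_M−C_N = 0.7993 mol/L; C_N/C_P = 4.37.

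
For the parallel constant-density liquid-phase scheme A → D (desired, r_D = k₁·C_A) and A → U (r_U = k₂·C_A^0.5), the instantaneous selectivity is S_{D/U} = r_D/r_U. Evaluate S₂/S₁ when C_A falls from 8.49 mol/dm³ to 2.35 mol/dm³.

0.526

S_{D/U} = (k₁/k₂)·C_A^0.5, so S₂/S₁ = (C_{A,2}/C_{A,1})^0.5.
= (2.35/8.49)^0.5 = (0.2768)^0.5 = 0.526.
Selectivity toward D falls as C_A falls — high-concentration operation is favoured.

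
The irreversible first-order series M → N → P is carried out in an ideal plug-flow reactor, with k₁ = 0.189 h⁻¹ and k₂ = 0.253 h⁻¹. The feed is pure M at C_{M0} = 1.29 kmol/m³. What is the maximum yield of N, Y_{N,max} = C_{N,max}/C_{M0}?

0.316

For a first-order series the maximum intermediate yield is C_{N,max}/C_{M0} = (k₁/k₂)^[k₂/(k₂−k₁)].
= (0.189/0.253)^(0.253/(0.253−0.189)) = (0.7470)^(3.953) = 0.3157.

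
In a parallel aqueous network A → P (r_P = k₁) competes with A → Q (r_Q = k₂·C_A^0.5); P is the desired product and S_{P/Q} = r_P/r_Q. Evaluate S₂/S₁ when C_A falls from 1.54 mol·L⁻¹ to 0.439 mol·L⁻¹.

1.87

S_{P/Q} = (k₁/k₂)·C_A^-0.5, so S₂/S₁ = (C_{A,2}/C_{A,1})^-0.5.
= (0.439/1.54)^(-0.5) = (0.2851)^(-0.5) = 1.87.
Selectivity toward P rises as C_A falls — low-concentration operation is favoured.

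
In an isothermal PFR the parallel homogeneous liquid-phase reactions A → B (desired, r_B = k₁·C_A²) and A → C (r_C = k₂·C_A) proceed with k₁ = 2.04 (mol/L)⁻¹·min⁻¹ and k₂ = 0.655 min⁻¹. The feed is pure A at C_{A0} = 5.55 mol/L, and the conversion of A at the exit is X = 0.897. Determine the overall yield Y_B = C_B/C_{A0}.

0.788

C_A = C_{A0}(1−X) = 0.5716 mol/L.
Along a PFR/batch, dC_C/dC_A = −r_C/(r_B+r_C) = −k₂/(k₂+k₁·C_A).
Integrating from C_{A0} to C_A: C_C = (0.655/2.04)·ln[(0.655+2.04·5.55)/(0.655+2.04·0.572)] = 0.3211·ln(11.98/1.821) = 0.6048 mol/L.
Then C_B = (C_{A0}−C_A) − C_C = 4.978 − 0.6048 = 4.374 mol/L.
Y_B = C_B/C_{A0} = 4.374/5.55 = 0.788.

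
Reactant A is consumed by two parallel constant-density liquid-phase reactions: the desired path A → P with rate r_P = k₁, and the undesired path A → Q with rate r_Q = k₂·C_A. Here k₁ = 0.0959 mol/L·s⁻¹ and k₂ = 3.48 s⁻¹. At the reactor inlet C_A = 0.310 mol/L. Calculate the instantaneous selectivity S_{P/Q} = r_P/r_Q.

0.0889

S_{P/Q} = r_P/r_Q = (k₁)/(k₂·C_A) = (k₁/k₂)·C_A⁻¹.
= (0.0959) / (3.48×0.3100) = 0.09590/1.079 = 0.0889.
The undesired path is higher order in A, so low C_A (CSTR or dilute feed) favours P.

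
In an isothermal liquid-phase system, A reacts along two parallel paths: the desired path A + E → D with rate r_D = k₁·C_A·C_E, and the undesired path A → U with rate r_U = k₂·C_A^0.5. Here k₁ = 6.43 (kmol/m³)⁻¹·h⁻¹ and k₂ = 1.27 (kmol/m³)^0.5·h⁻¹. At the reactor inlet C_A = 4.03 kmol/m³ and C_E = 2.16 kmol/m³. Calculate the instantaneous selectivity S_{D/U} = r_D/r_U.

22.0

S_{D/U} = r_D/r_U = (k₁·C_A·C_E)/(k₂·C_A^0.5) = (k₁/k₂)·C_A^0.5·C_E.
= (6.43×4.030×2.160) / (1.27×4.030^0.5) = 55.97/2.550 = 22.0.
Since the desired path is higher order in A, keeping C_A high (PFR or concentrated feed) favours D.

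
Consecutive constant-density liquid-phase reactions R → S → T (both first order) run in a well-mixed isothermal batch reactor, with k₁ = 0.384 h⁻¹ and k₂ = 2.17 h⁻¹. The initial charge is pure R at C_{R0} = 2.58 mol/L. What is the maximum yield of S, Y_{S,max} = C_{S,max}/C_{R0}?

0.122

At the optimum, C_{S,max}/C_{R0} = (k₁/k₂)^[k₂/(k₂−k₁)].
= (0.384/2.17)^(2.17/(2.17−0.384)) = (0.1770)^(1.215) = 0.1219.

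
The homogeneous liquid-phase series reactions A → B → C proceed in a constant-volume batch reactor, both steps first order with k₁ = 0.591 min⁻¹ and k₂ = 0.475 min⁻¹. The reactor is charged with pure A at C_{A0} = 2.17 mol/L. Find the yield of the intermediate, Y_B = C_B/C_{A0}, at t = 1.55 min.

For first-order series with pure A initially, C_B(t) = k₁C_{A0}/(k₂−k₁)·(e^(−k₁t) − e^(−k₂t)).
e^(−k₁t) = e^(−0.591×1.55) = e^(−0.9161) = 0.4001; e^(−k₂t) = e^(−0.7362) = 0.4789.
C_B = 0.591×2.17/(0.475−0.591) × (0.4001−0.4789) = (-11.06)×(-0.07881) = 0.8713 mol/L.
Y_B = C_B/C_{A0} = 0.8713/2.17 = 0.402.

0.402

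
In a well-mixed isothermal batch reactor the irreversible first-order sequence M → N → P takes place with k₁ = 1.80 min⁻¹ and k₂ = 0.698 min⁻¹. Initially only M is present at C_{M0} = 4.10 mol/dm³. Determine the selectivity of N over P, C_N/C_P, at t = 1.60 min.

For first-order series with pure M initially, C_N(t) = k₁C_{M0}/(k₂−k₁)·(e^(−k₁t) − e^(−k₂t)).
e^(−k₁t) = e^(−1.80×1.60) = e^(−2.880) = 0.05613; e^(−k₂t) = e^(−1.117) = 0.3273.
C_N = 1.80×4.10/(0.698−1.80) × (0.05613−0.3273) = (-6.697)×(-0.2712) = 1.816 mol/dm³.
C_M = C_{M0}e^(−k₁t) = 0.2302 mol/dm³, so C_P = C_{M0}−C_M−C_N = 2.054 mol/dm³; C_N/C_P = 0.884.

0.884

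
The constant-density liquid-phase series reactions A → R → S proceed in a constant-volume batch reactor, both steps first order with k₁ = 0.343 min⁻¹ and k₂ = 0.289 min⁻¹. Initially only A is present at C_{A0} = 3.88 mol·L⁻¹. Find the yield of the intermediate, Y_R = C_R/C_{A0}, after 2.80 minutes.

The intermediate concentration in a first-order A→B→C sequence is C_R = k₁C_{A0}(e^(−k₁t) − e^(−k₂t))/(k₂−k₁).
e^(−k₁t) = e^(−0.343×2.80) = e^(−0.9604) = 0.3827; e^(−k₂t) = e^(−0.8092) = 0.4452.
C_R = 0.343×3.88/(0.289−0.343) × (0.3827−0.4452) = (-24.65)×(-0.06247) = 1.540 mol·L⁻¹.
Y_R = C_R/C_{A0} = 1.540/3.88 = 0.397.

0.397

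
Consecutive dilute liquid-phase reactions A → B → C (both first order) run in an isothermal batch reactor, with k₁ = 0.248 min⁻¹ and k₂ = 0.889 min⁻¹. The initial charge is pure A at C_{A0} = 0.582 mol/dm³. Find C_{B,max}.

0.0991 mol/dm³

Evaluating C_B at t_opt = ln(k₂/k₁)/(k₂−k₁) gives C_{B,max}/C_{A0} = (k₁/k₂)^[k₂/(k₂−k₁)].
= (0.248/0.889)^(0.889/(0.889−0.248)) = (0.2790)^(1.387) = 0.1702.
C_{B,max} = 0.1702×0.582 = 0.0991 mol/dm³.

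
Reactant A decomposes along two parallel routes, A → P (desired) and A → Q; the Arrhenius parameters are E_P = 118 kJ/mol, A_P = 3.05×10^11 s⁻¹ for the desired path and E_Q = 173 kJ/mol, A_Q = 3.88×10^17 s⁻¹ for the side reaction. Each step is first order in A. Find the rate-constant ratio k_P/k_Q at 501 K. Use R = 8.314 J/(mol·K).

0.427

With equal orders, S_{P/Q} = k_P/k_Q = (A_P/A_Q)·exp[(E_Q−E_P)/(RT)].
(E_Q−E_P)/(RT) = (173−118)×10³/(8.314×501) = 55000/4165 = 13.20.
k_P/k_Q = (3.05×10^11/3.88×10^17)·exp(13.20) = 7.861×10^-7 × 5.427×10^5 = 0.427.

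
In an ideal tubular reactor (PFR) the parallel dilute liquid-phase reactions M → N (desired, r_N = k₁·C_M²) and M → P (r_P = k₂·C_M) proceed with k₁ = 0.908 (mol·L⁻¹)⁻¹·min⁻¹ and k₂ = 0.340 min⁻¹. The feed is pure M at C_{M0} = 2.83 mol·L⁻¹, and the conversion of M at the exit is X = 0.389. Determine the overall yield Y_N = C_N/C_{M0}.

0.333

C_M = C_{M0}(1−X) = 1.729 mol·L⁻¹.
Along a PFR/batch, dC_P/dC_M = −r_P/(r_N+r_P) = −k₂/(k₂+k₁·C_M).
Integrating from C_{M0} to C_M: C_P = (0.340/0.908)·ln[(0.340+0.908·2.83)/(0.340+0.908·1.73)] = 0.3744·ln(2.910/1.910) = 0.1576 mol·L⁻¹.
Then C_N = (C_{M0}−C_M) − C_P = 1.101 − 0.1576 = 0.9433 mol·L⁻¹.
Y_N = C_N/C_{M0} = 0.9433/2.83 = 0.333.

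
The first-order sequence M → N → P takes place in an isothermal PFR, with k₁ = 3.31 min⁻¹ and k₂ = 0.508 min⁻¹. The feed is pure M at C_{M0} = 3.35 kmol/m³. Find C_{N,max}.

2.38 kmol/m³

For a first-order series the maximum intermediate yield is C_{N,max}/C_{M0} = (k₁/k₂)^[k₂/(k₂−k₁)].
= (3.31/0.508)^(0.508/(0.508−3.31)) = (6.516)^(-0.1813) = 0.7119.
C_{N,max} = 0.7119×3.35 = 2.38 kmol/m³.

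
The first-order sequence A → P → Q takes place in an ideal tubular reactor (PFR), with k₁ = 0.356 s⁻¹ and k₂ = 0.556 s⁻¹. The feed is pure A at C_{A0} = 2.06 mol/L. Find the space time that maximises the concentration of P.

2.23 s

Setting dC_P/dτ = 0 gives τ_opt = ln(k₂/k₁)/(k₂−k₁).
= ln(0.556/0.356)/(0.556−0.356) = ln(1.562)/0.2000 = 0.4458/0.2000 = 2.23 s.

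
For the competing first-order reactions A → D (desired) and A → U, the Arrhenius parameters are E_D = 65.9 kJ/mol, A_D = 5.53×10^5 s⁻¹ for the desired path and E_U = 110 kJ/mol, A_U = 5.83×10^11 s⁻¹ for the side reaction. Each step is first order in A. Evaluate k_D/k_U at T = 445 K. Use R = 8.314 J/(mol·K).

0.142

k_D/k_U = (A_D/A_U)·exp[−(E_D−E_U)/(RT)] = (A_D/A_U)·exp[(E_U−E_D)/(RT)].
(E_U−E_D)/(RT) = (110−65.9)×10³/(8.314×445) = 44100/3700 = 11.92.
k_D/k_U = (5.53×10^5/5.83×10^11)·exp(11.92) = 9.485×10^-7 × 1.502×10^5 = 0.142.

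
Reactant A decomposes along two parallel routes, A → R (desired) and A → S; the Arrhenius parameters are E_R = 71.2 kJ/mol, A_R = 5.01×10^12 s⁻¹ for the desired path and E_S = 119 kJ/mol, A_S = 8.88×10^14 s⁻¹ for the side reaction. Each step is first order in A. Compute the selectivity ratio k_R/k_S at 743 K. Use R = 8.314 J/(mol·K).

12.9

With equal orders, S_{R/S} = k_R/k_S = (A_R/A_S)·exp[(E_S−E_R)/(RT)].
(E_S−E_R)/(RT) = (119−71.2)×10³/(8.314×743) = 47800/6177 = 7.738.
k_R/k_S = (5.01×10^12/8.88×10^14)·exp(7.738) = 0.005642 × 2294 = 12.9.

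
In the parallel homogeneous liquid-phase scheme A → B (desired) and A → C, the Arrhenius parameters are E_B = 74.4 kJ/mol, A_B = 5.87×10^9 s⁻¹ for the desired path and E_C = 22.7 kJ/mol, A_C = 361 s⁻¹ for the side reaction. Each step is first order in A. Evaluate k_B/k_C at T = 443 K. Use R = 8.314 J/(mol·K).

13.0

Since both paths have the same order in A, the concentration cancels and S_{B/C} = k_B/k_C = (A_B/A_C)·exp[(E_C−E_B)/(RT)].
(E_C−E_B)/(RT) = (22.7−74.4)×10³/(8.314×443) = -51700/3683 = -14.04.
k_B/k_C = (5.87×10^9/361)·exp(-14.04) = 1.626×10^7 × 8.013×10^-7 = 13.0.
Since E_B > E_C, raising the temperature improves selectivity toward B.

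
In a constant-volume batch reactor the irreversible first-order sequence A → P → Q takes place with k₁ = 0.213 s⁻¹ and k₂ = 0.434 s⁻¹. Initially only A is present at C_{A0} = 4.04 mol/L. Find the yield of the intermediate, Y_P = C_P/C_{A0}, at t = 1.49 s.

0.197

Solving the coupled first-order balances gives C_P(t) = [k₁/(k₂−k₁)]·C_{A0}·(e^(−k₁t) − e^(−k₂t)).
e^(−k₁t) = e^(−0.213×1.49) = e^(−0.3174) = 0.7281; e^(−k₂t) = e^(−0.6467) = 0.5238.
C_P = 0.213×4.04/(0.434−0.213) × (0.7281−0.5238) = 3.894×0.2043 = 0.7954 mol/L.
Y_P = C_P/C_{A0} = 0.7954/4.04 = 0.197.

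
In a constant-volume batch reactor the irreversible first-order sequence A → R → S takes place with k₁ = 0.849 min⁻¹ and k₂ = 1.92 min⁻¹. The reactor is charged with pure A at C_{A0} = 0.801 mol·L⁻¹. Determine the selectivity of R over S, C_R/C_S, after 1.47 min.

0.339

For first-order series with pure A initially, C_R(t) = k₁C_{A0}/(k₂−k₁)·(e^(−k₁t) − e^(−k₂t)).
e^(−k₁t) = e^(−0.849×1.47) = e^(−1.248) = 0.2871; e^(−k₂t) = e^(−2.822) = 0.05946.
C_R = 0.849×0.801/(1.92−0.849) × (0.2871−0.05946) = 0.6350×0.2276 = 0.1445 mol·L⁻¹.
C_A = C_{A0}e^(−k₁t) = 0.2299 mol·L⁻¹, so C_S = C_{A0}−C_A−C_R = 0.4265 mol·L⁻¹; C_R/C_S = 0.339.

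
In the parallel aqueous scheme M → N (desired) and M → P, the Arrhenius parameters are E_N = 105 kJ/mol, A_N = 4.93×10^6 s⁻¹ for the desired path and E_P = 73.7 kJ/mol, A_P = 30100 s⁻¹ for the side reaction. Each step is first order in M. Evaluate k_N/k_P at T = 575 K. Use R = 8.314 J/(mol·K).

With equal orders, S_{N/P} = k_N/k_P = (A_N/A_P)·exp[(E_P−E_N)/(RT)].
(E_P−E_N)/(RT) = (73.7−105)×10³/(8.314×575) = -31300/4781 = -6.547.
k_N/k_P = (4.93×10^6/30100)·exp(-6.547) = 163.8 × 0.001434 = 0.235.
Since E_N > E_P, raising the temperature improves selectivity toward N.

0.235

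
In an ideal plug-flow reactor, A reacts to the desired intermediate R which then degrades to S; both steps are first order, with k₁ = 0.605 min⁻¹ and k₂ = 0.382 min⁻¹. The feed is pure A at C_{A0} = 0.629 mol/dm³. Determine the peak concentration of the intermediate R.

0.286 mol/dm³

Evaluating C_R at τ_opt = ln(k₂/k₁)/(k₂−k₁) gives C_{R,max}/C_{A0} = (k₁/k₂)^[k₂/(k₂−k₁)].
= (0.605/0.382)^(0.382/(0.382−0.605)) = (1.584)^(-1.713) = 0.4549.
C_{R,max} = 0.4549×0.629 = 0.286 mol/dm³.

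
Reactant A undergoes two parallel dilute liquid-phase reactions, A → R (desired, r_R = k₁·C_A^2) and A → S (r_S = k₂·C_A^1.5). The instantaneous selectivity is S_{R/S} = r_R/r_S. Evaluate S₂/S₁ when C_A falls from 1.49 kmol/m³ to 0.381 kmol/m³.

0.506

S_{R/S} = (k₁/k₂)·C_A^0.5, so S₂/S₁ = (C_{A,2}/C_{A,1})^0.5.
= (0.381/1.49)^0.5 = (0.2557)^0.5 = 0.506.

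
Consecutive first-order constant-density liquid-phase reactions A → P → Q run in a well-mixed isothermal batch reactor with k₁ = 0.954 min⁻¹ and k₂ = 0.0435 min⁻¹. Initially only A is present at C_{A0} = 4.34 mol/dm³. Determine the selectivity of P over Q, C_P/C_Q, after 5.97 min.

4.19

For first-order series with pure A initially, C_P(t) = k₁C_{A0}/(k₂−k₁)·(e^(−k₁t) − e^(−k₂t)).
e^(−k₁t) = e^(−0.954×5.97) = e^(−5.695) = 0.003361; e^(−k₂t) = e^(−0.2597) = 0.7713.
C_P = 0.954×4.34/(0.0435−0.954) × (0.003361−0.7713) = (-4.547)×(-0.7679) = 3.492 mol/dm³.
C_A = C_{A0}e^(−k₁t) = 0.01459 mol/dm³, so C_Q = C_{A0}−C_A−C_P = 0.8334 mol/dm³; C_P/C_Q = 4.19.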